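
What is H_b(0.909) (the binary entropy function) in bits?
0.4398 bits

The binary entropy function is:
H(p) = -p log(p) - (1-p) log(1-p)

H(0.909) = -0.909 × log_2(0.909) - 0.091 × log_2(0.091)
H(0.909) = 0.4398 bits

Note: Binary entropy is maximized at p=0.5 (H=1 bit) and minimized at p=0 or p=1 (H=0).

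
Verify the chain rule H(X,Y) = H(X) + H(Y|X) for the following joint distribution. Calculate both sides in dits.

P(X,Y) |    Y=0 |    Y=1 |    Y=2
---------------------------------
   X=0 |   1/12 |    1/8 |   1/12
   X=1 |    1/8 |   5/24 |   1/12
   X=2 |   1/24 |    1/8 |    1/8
H(X,Y) = 0.9208, H(X) = 0.4706, H(Y|X) = 0.4502 (all in dits)

Chain rule: H(X,Y) = H(X) + H(Y|X)

Left side — joint entropy directly:
H(X,Y) = -Σ p(x,y) log p(x,y) = 0.9208 dits

Right side — compute H(Y|X) from the conditional distributions:
P(X) = (7/24, 5/12, 7/24), so H(X) = 0.4706 dits
H(Y|X) = Σ_x P(X=x) · H(Y|X=x):
  P(Y|X=0) = (2/7, 3/7, 2/7), H(Y|X=0) = 0.4686, weight P(X=0) = 7/24
  P(Y|X=1) = (3/10, 1/2, 1/5), H(Y|X=1) = 0.4472, weight P(X=1) = 5/12
  P(Y|X=2) = (1/7, 3/7, 3/7), H(Y|X=2) = 0.4361, weight P(X=2) = 7/24
H(Y|X) = 0.4502 dits

H(X) + H(Y|X) = 0.4706 + 0.4502 = 0.9208 dits

Both sides equal 0.9208 dits. ✓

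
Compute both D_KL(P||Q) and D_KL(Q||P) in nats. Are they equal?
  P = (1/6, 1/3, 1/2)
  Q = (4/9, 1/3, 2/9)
D_KL(P||Q) = 0.2420, D_KL(Q||P) = 0.2557

KL divergence is not symmetric: D_KL(P||Q) ≠ D_KL(Q||P) in general.

D_KL(P||Q) = 0.2420 nats
D_KL(Q||P) = 0.2557 nats

No, they are not equal!

This asymmetry is why KL divergence is not a true distance metric.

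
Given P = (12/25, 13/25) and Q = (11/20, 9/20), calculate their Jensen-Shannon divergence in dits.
0.0011 dits

Jensen-Shannon divergence is:
JSD(P||Q) = 0.5 × D_KL(P||M) + 0.5 × D_KL(Q||M)
where M = 0.5 × (P + Q) is the mixture distribution.

M = 0.5 × (12/25, 13/25) + 0.5 × (11/20, 9/20) = (0.515, 0.485)

D_KL(P||M) = 0.0011 dits
D_KL(Q||M) = 0.0011 dits

JSD(P||Q) = 0.5 × 0.0011 + 0.5 × 0.0011 = 0.0011 dits

Unlike KL divergence, JSD is symmetric and bounded: 0 ≤ JSD ≤ log(2).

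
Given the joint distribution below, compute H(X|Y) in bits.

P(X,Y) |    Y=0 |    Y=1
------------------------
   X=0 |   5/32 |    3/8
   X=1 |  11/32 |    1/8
0.8537 bits

Using the chain rule: H(X|Y) = H(X,Y) - H(Y)

First, compute H(X,Y) = 1.8537 bits

Marginal P(Y) = (1/2, 1/2)
H(Y) = 1.0000 bits

H(X|Y) = H(X,Y) - H(Y) = 1.8537 - 1.0000 = 0.8537 bits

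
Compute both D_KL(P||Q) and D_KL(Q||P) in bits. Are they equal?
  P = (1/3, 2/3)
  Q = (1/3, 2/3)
D_KL(P||Q) = 0.0000, D_KL(Q||P) = 0.0000

KL divergence is not symmetric: D_KL(P||Q) ≠ D_KL(Q||P) in general.

D_KL(P||Q) = 0.0000 bits
D_KL(Q||P) = 0.0000 bits

In this case they happen to be equal (to 4 decimal places).

This asymmetry is why KL divergence is not a true distance metric.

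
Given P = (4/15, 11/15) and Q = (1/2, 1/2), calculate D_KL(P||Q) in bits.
0.1634 bits

KL divergence: D_KL(P||Q) = Σ p(x) log(p(x)/q(x))

Computing term by term:
  x=0: 4/15 × log_2[(4/15)/(1/2)] = 4/15 × -0.9069 = -0.2418
  x=1: 11/15 × log_2[(11/15)/(1/2)] = 11/15 × 0.5525 = 0.4052

D_KL(P||Q) = 0.1634 bits

Note: KL divergence is always non-negative and equals 0 iff P = Q.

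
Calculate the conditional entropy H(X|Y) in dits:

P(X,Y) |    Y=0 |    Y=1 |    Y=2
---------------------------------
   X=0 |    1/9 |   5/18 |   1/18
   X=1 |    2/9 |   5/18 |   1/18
0.2928 dits

Using the chain rule: H(X|Y) = H(X,Y) - H(Y)

First, compute H(X,Y) = 0.6997 dits

Marginal P(Y) = (1/3, 5/9, 1/9)
H(Y) = 0.4069 dits

H(X|Y) = H(X,Y) - H(Y) = 0.6997 - 0.4069 = 0.2928 dits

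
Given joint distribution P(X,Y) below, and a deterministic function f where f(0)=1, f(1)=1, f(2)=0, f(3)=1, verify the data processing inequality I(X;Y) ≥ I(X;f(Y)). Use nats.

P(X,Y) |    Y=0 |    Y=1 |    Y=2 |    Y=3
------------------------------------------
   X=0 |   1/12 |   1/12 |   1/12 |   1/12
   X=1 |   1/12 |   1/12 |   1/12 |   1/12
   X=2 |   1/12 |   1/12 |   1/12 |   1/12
I(X;Y) = 0.0000, I(X;f(Y)) = 0.0000, inequality holds: 0.0000 ≥ 0.0000

Data Processing Inequality: For any Markov chain X → Y → Z, we have I(X;Y) ≥ I(X;Z).

Here Z = f(Y) is a deterministic function of Y, forming X → Y → Z.

Original I(X;Y) = 0.0000 nats

After applying f:
P(X,Z) where Z=f(Y):
- P(X,Z=0) = P(X,Y=2)
- P(X,Z=1) = P(X,Y=0) + P(X,Y=1) + P(X,Y=3)

I(X;Z) = I(X;f(Y)) = 0.0000 nats

Verification: 0.0000 ≥ 0.0000 ✓

Information cannot be created by processing; the function f can only lose information about X.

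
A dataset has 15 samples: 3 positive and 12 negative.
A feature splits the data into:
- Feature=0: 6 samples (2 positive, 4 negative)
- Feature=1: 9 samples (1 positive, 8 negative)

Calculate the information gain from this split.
0.0527 bits

Information Gain = H(Y) - H(Y|Feature)

Before split:
P(positive) = 3/15 = 0.2000
H(Y) = 0.7219 bits

After split:
Feature=0: H = 0.9183 bits (weight = 6/15)
Feature=1: H = 0.5033 bits (weight = 9/15)
H(Y|Feature) = (6/15)×0.9183 + (9/15)×0.5033 = 0.6693 bits

Information Gain = 0.7219 - 0.6693 = 0.0527 bits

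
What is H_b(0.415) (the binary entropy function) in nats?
0.6786 nats

The binary entropy function is:
H(p) = -p log(p) - (1-p) log(1-p)

H(0.415) = -0.415 × log_e(0.415) - 0.585 × log_e(0.585)
H(0.415) = 0.6786 nats

Note: Binary entropy is maximized at p=0.5 (H=1 bit) and minimized at p=0 or p=1 (H=0).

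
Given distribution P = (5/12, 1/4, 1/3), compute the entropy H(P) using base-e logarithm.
1.0776 nats

Shannon entropy is H(X) = -Σ p(x) log p(x).

For P = (5/12, 1/4, 1/3):
H = -5/12 × log_e(5/12) -1/4 × log_e(1/4) -1/3 × log_e(1/3)
H = 1.0776 nats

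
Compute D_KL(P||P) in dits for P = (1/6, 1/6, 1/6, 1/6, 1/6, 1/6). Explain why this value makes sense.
0.0000 dits

KL divergence satisfies the Gibbs inequality: D_KL(P||Q) ≥ 0 for all distributions P, Q.

D_KL(P||Q) = Σ p(x) log(p(x)/q(x))
Each term is p(x) × log_10(p(x)/p(x)) = p(x) × log_10(1) = 0, so the sum is 0.
D_KL(P||Q) = 0.0000 dits

When P = Q, the KL divergence is exactly 0, as there is no 'divergence' between identical distributions.

This non-negativity is a fundamental property: relative entropy cannot be negative because it measures how different Q is from P.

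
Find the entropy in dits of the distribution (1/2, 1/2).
0.3010 dits

Shannon entropy is H(X) = -Σ p(x) log p(x).

For P = (1/2, 1/2):
H = -1/2 × log_10(1/2) -1/2 × log_10(1/2)
H = 0.3010 dits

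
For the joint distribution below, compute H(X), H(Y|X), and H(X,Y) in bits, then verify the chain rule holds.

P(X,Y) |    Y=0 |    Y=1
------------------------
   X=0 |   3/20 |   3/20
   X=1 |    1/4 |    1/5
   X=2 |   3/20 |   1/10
H(X,Y) = 2.5282, H(X) = 1.5395, H(Y|X) = 0.9887 (all in bits)

Chain rule: H(X,Y) = H(X) + H(Y|X)

Left side — joint entropy directly:
H(X,Y) = -Σ p(x,y) log p(x,y) = 2.5282 bits

Right side — compute H(Y|X) from the conditional distributions:
P(X) = (3/10, 9/20, 1/4), so H(X) = 1.5395 bits
H(Y|X) = Σ_x P(X=x) · H(Y|X=x):
  P(Y|X=0) = (1/2, 1/2), H(Y|X=0) = 1.0000, weight P(X=0) = 3/10
  P(Y|X=1) = (5/9, 4/9), H(Y|X=1) = 0.9911, weight P(X=1) = 9/20
  P(Y|X=2) = (3/5, 2/5), H(Y|X=2) = 0.9710, weight P(X=2) = 1/4
H(Y|X) = 0.9887 bits

H(X) + H(Y|X) = 1.5395 + 0.9887 = 2.5282 bits

Both sides equal 2.5282 bits. ✓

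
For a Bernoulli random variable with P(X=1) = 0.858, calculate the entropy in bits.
0.5895 bits

The binary entropy function is:
H(p) = -p log(p) - (1-p) log(1-p)

H(0.858) = -0.858 × log_2(0.858) - 0.142 × log_2(0.142)
H(0.858) = 0.5895 bits

Note: Binary entropy is maximized at p=0.5 (H=1 bit) and minimized at p=0 or p=1 (H=0).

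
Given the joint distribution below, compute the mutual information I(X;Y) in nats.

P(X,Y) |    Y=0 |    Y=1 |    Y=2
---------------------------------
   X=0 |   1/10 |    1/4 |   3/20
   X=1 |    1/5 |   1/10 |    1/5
0.0538 nats

Mutual information: I(X;Y) = H(X) + H(Y) - H(X,Y)

Marginals:
P(X) = (1/2, 1/2), H(X) = 0.6931 nats
P(Y) = (3/10, 7/20, 7/20), H(Y) = 1.0961 nats

Joint entropy: H(X,Y) = 1.7354 nats

I(X;Y) = 0.6931 + 1.0961 - 1.7354 = 0.0538 nats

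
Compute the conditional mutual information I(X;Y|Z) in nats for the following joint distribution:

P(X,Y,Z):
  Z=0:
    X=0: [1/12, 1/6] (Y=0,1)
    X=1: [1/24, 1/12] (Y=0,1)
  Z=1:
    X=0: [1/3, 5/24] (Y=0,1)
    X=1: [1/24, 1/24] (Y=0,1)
0.0020 nats

Conditional mutual information: I(X;Y|Z) = H(X|Z) + H(Y|Z) - H(X,Y|Z)

H(Z) = 0.6616
H(X,Z) = 1.1457 → H(X|Z) = 0.4841
H(Y,Z) = 1.3209 → H(Y|Z) = 0.6593
H(X,Y,Z) = 1.8030 → H(X,Y|Z) = 1.1415

I(X;Y|Z) = 0.4841 + 0.6593 - 1.1415 = 0.0020 nats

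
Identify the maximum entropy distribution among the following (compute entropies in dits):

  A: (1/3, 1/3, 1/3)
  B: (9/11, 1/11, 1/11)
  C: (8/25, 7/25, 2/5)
A

For a discrete distribution over n outcomes, entropy is maximized by the uniform distribution.

Computing entropies:
H(A) = 0.4771 dits
H(B) = 0.2606 dits
H(C) = 0.4723 dits

The uniform distribution (where all probabilities equal 1/3) achieves the maximum entropy of log_10(3) = 0.4771 dits.

Distribution A has the highest entropy.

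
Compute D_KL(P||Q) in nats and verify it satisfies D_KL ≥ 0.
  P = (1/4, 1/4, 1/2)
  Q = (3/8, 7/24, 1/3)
0.0628 nats

KL divergence satisfies the Gibbs inequality: D_KL(P||Q) ≥ 0 for all distributions P, Q.

D_KL(P||Q) = Σ p(x) log(p(x)/q(x))
Term by term:
  x=0: 1/4 × log_e[(1/4)/(3/8)] = -0.1014
  x=1: 1/4 × log_e[(1/4)/(7/24)] = -0.0385
  x=2: 1/2 × log_e[(1/2)/(1/3)] = 0.2027
D_KL(P||Q) = 0.0628 nats

D_KL(P||Q) = 0.0628 ≥ 0 ✓

This non-negativity is a fundamental property: relative entropy cannot be negative because it measures how different Q is from P.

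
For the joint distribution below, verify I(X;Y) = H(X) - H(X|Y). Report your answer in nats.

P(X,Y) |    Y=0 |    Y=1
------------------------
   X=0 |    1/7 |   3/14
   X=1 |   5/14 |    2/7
I(X;Y) = 0.0112 nats

Mutual information has multiple equivalent forms:
- I(X;Y) = H(X) - H(X|Y)
- I(X;Y) = H(Y) - H(Y|X)
- I(X;Y) = H(X) + H(Y) - H(X,Y)

Computing all quantities:
H(X) = 0.6518, H(Y) = 0.6931, H(X,Y) = 1.3337
H(X|Y) = 0.6406, H(Y|X) = 0.6820

Verification:
H(X) - H(X|Y) = 0.6518 - 0.6406 = 0.0112
H(Y) - H(Y|X) = 0.6931 - 0.6820 = 0.0112
H(X) + H(Y) - H(X,Y) = 0.6518 + 0.6931 - 1.3337 = 0.0112

All forms give I(X;Y) = 0.0112 nats. ✓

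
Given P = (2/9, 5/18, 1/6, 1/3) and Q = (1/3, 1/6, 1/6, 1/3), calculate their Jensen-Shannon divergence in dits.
0.0055 dits

Jensen-Shannon divergence is:
JSD(P||Q) = 0.5 × D_KL(P||M) + 0.5 × D_KL(Q||M)
where M = 0.5 × (P + Q) is the mixture distribution.

M = 0.5 × (2/9, 5/18, 1/6, 1/3) + 0.5 × (1/3, 1/6, 1/6, 1/3) = (5/18, 2/9, 1/6, 1/3)

D_KL(P||M) = 0.0054 dits
D_KL(Q||M) = 0.0056 dits

JSD(P||Q) = 0.5 × 0.0054 + 0.5 × 0.0056 = 0.0055 dits

Unlike KL divergence, JSD is symmetric and bounded: 0 ≤ JSD ≤ log(2).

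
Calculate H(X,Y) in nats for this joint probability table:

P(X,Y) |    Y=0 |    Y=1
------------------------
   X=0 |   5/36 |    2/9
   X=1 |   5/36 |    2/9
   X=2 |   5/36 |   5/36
1.7652 nats

Joint entropy is H(X,Y) = -Σ_{x,y} p(x,y) log p(x,y).

Summing over all non-zero entries:
H(X,Y) = -[5/36·log_e(5/36) + 2/9·log_e(2/9) + 5/36·log_e(5/36) + 2/9·log_e(2/9) + 5/36·log_e(5/36) + 5/36·log_e(5/36)]
H(X,Y) = 1.7652 nats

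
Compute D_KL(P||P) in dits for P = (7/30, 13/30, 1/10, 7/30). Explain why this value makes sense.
0.0000 dits

KL divergence satisfies the Gibbs inequality: D_KL(P||Q) ≥ 0 for all distributions P, Q.

D_KL(P||Q) = Σ p(x) log(p(x)/q(x))
Each term is p(x) × log_10(p(x)/p(x)) = p(x) × log_10(1) = 0, so the sum is 0.
D_KL(P||Q) = 0.0000 dits

When P = Q, the KL divergence is exactly 0, as there is no 'divergence' between identical distributions.

This non-negativity is a fundamental property: relative entropy cannot be negative because it measures how different Q is from P.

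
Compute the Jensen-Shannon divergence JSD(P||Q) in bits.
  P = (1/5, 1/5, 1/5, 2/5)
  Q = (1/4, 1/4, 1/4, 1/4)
0.0186 bits

Jensen-Shannon divergence is:
JSD(P||Q) = 0.5 × D_KL(P||M) + 0.5 × D_KL(Q||M)
where M = 0.5 × (P + Q) is the mixture distribution.

M = 0.5 × (1/5, 1/5, 1/5, 2/5) + 0.5 × (1/4, 1/4, 1/4, 1/4) = (9/40, 9/40, 9/40, 13/40)

D_KL(P||M) = 0.0179 bits
D_KL(Q||M) = 0.0194 bits

JSD(P||Q) = 0.5 × 0.0179 + 0.5 × 0.0194 = 0.0186 bits

Unlike KL divergence, JSD is symmetric and bounded: 0 ≤ JSD ≤ log(2).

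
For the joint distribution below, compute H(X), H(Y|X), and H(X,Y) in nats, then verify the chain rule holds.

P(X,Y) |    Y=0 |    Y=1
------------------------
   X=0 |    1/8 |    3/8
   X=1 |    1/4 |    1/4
H(X,Y) = 1.3209, H(X) = 0.6931, H(Y|X) = 0.6277 (all in nats)

Chain rule: H(X,Y) = H(X) + H(Y|X)

Left side — joint entropy directly:
H(X,Y) = -Σ p(x,y) log p(x,y) = 1.3209 nats

Right side — compute H(Y|X) from the conditional distributions:
P(X) = (1/2, 1/2), so H(X) = 0.6931 nats
H(Y|X) = Σ_x P(X=x) · H(Y|X=x):
  P(Y|X=0) = (1/4, 3/4), H(Y|X=0) = 0.5623, weight P(X=0) = 1/2
  P(Y|X=1) = (1/2, 1/2), H(Y|X=1) = 0.6931, weight P(X=1) = 1/2
H(Y|X) = 0.6277 nats

H(X) + H(Y|X) = 0.6931 + 0.6277 = 1.3209 nats

Both sides equal 1.3209 nats. ✓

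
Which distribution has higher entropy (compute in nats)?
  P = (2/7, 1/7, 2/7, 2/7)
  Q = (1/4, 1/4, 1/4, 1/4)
Q

Computing entropies in nats:
H(P) = 1.3518
H(Q) = 1.3863

Distribution Q has higher entropy.

Intuition: The distribution closer to uniform (more spread out) has higher entropy.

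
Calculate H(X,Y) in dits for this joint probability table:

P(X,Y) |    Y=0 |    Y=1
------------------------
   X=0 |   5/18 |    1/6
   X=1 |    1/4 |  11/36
0.5921 dits

Joint entropy is H(X,Y) = -Σ_{x,y} p(x,y) log p(x,y).

Summing over all non-zero entries:
H(X,Y) = -[5/18·log_10(5/18) + 1/6·log_10(1/6) + 1/4·log_10(1/4) + 11/36·log_10(11/36)]
H(X,Y) = 0.5921 dits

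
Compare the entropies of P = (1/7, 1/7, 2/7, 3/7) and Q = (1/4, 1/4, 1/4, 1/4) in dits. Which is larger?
Q

Computing entropies in dits:
H(P) = 0.5546
H(Q) = 0.6021

Distribution Q has higher entropy.

Intuition: The distribution closer to uniform (more spread out) has higher entropy.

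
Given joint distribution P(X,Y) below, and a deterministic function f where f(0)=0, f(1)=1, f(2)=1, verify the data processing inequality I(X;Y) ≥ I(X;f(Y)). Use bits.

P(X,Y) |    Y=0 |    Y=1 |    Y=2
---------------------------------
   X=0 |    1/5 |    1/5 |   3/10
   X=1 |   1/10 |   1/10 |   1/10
I(X;Y) = 0.0058, I(X;f(Y)) = 0.0016, inequality holds: 0.0058 ≥ 0.0016

Data Processing Inequality: For any Markov chain X → Y → Z, we have I(X;Y) ≥ I(X;Z).

Here Z = f(Y) is a deterministic function of Y, forming X → Y → Z.

Original I(X;Y) = 0.0058 bits

After applying f:
P(X,Z) where Z=f(Y):
- P(X,Z=0) = P(X,Y=0)
- P(X,Z=1) = P(X,Y=1) + P(X,Y=2)

I(X;Z) = I(X;f(Y)) = 0.0016 bits

Verification: 0.0058 ≥ 0.0016 ✓

Information cannot be created by processing; the function f can only lose information about X.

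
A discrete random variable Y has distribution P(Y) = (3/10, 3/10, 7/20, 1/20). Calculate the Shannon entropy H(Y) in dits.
0.5384 dits

Shannon entropy is H(X) = -Σ p(x) log p(x).

For P = (3/10, 3/10, 7/20, 1/20):
H = -3/10 × log_10(3/10) -3/10 × log_10(3/10) -7/20 × log_10(7/20) -1/20 × log_10(1/20)
H = 0.5384 dits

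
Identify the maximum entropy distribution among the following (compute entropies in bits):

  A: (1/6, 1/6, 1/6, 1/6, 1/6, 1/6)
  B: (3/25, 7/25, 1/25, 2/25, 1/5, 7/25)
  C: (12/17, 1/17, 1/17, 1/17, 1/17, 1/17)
A

For a discrete distribution over n outcomes, entropy is maximized by the uniform distribution.

Computing entropies:
H(A) = 2.5850 bits
H(B) = 2.3372 bits
H(C) = 1.5569 bits

The uniform distribution (where all probabilities equal 1/6) achieves the maximum entropy of log_2(6) = 2.5850 bits.

Distribution A has the highest entropy.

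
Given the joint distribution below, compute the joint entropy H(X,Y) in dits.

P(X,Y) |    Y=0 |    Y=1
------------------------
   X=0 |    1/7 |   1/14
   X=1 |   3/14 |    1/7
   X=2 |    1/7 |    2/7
0.7429 dits

Joint entropy is H(X,Y) = -Σ_{x,y} p(x,y) log p(x,y).

Summing over all non-zero entries:
H(X,Y) = -[1/7·log_10(1/7) + 1/14·log_10(1/14) + 3/14·log_10(3/14) + 1/7·log_10(1/7) + 1/7·log_10(1/7) + 2/7·log_10(2/7)]
H(X,Y) = 0.7429 dits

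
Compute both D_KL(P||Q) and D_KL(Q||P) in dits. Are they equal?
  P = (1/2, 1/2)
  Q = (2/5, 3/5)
D_KL(P||Q) = 0.0089, D_KL(Q||P) = 0.0087

KL divergence is not symmetric: D_KL(P||Q) ≠ D_KL(Q||P) in general.

D_KL(P||Q) = 0.0089 dits
D_KL(Q||P) = 0.0087 dits

No, they are not equal!

This asymmetry is why KL divergence is not a true distance metric.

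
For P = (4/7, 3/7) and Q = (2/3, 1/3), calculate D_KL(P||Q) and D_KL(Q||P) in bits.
D_KL(P||Q) = 0.0283, D_KL(Q||P) = 0.0274

KL divergence is not symmetric: D_KL(P||Q) ≠ D_KL(Q||P) in general.

D_KL(P||Q) = 0.0283 bits
D_KL(Q||P) = 0.0274 bits

No, they are not equal!

This asymmetry is why KL divergence is not a true distance metric.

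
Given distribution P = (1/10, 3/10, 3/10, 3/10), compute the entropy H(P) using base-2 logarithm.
1.8955 bits

Shannon entropy is H(X) = -Σ p(x) log p(x).

For P = (1/10, 3/10, 3/10, 3/10):
H = -1/10 × log_2(1/10) -3/10 × log_2(3/10) -3/10 × log_2(3/10) -3/10 × log_2(3/10)
H = 1.8955 bits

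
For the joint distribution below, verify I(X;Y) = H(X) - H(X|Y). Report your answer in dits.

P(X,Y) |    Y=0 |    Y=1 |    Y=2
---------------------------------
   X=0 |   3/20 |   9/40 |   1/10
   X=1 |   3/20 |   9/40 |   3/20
I(X;Y) = 0.0016 dits

Mutual information has multiple equivalent forms:
- I(X;Y) = H(X) - H(X|Y)
- I(X;Y) = H(Y) - H(Y|X)
- I(X;Y) = H(X) + H(Y) - H(X,Y)

Computing all quantities:
H(X) = 0.3005, H(Y) = 0.4634, H(X,Y) = 0.7623
H(X|Y) = 0.2988, H(Y|X) = 0.4618

Verification:
H(X) - H(X|Y) = 0.3005 - 0.2988 = 0.0016
H(Y) - H(Y|X) = 0.4634 - 0.4618 = 0.0016
H(X) + H(Y) - H(X,Y) = 0.3005 + 0.4634 - 0.7623 = 0.0016

All forms give I(X;Y) = 0.0016 dits. ✓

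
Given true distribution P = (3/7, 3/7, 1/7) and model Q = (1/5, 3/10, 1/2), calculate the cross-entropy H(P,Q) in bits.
1.8824 bits

Cross-entropy: H(P,Q) = -Σ p(x) log q(x)

Alternatively: H(P,Q) = H(P) + D_KL(P||Q)
H(P) = 1.4488 bits
D_KL(P||Q) = 0.4336 bits

H(P,Q) = 1.4488 + 0.4336 = 1.8824 bits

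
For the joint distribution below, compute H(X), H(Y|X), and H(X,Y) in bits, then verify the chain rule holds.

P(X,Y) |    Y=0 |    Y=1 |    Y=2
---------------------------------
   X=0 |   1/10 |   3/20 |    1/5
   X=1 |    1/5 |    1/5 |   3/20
H(X,Y) = 2.5464, H(X) = 0.9928, H(Y|X) = 1.5537 (all in bits)

Chain rule: H(X,Y) = H(X) + H(Y|X)

Left side — joint entropy directly:
H(X,Y) = -Σ p(x,y) log p(x,y) = 2.5464 bits

Right side — compute H(Y|X) from the conditional distributions:
P(X) = (9/20, 11/20), so H(X) = 0.9928 bits
H(Y|X) = Σ_x P(X=x) · H(Y|X=x):
  P(Y|X=0) = (2/9, 1/3, 4/9), H(Y|X=0) = 1.5305, weight P(X=0) = 9/20
  P(Y|X=1) = (4/11, 4/11, 3/11), H(Y|X=1) = 1.5726, weight P(X=1) = 11/20
H(Y|X) = 1.5537 bits

H(X) + H(Y|X) = 0.9928 + 1.5537 = 2.5464 bits

Both sides equal 2.5464 bits. ✓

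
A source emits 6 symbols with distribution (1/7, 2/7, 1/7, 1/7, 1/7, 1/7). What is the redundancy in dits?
0.0191 dits

Redundancy measures how far a source is from maximum entropy:
R = H_max - H(X)

Maximum entropy for 6 symbols: H_max = log_10(6) = 0.7782 dits
Actual entropy: H(X) = 0.7591 dits
Redundancy: R = 0.7782 - 0.7591 = 0.0191 dits

This redundancy represents potential for compression: the source could be compressed by 0.0191 dits per symbol.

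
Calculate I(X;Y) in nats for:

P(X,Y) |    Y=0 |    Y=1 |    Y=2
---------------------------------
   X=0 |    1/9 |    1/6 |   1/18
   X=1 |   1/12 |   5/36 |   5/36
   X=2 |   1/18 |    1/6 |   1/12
0.0279 nats

Mutual information: I(X;Y) = H(X) + H(Y) - H(X,Y)

Marginals:
P(X) = (1/3, 13/36, 11/36), H(X) = 1.0963 nats
P(Y) = (1/4, 17/36, 5/18), H(Y) = 1.0567 nats

Joint entropy: H(X,Y) = 2.1250 nats

I(X;Y) = 1.0963 + 1.0567 - 2.1250 = 0.0279 nats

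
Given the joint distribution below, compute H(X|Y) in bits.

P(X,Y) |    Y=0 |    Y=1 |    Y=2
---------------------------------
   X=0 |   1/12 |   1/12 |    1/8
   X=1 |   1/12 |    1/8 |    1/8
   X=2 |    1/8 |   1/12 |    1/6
1.5626 bits

Using the chain rule: H(X|Y) = H(X,Y) - H(Y)

First, compute H(X,Y) = 3.1258 bits

Marginal P(Y) = (7/24, 7/24, 5/12)
H(Y) = 1.5632 bits

H(X|Y) = H(X,Y) - H(Y) = 3.1258 - 1.5632 = 1.5626 bits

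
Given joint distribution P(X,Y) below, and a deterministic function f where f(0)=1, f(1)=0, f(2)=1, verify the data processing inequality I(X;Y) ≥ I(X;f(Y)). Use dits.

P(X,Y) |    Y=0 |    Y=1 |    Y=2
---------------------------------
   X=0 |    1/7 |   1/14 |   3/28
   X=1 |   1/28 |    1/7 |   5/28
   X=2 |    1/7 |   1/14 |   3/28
I(X;Y) = 0.0308, I(X;f(Y)) = 0.0075, inequality holds: 0.0308 ≥ 0.0075

Data Processing Inequality: For any Markov chain X → Y → Z, we have I(X;Y) ≥ I(X;Z).

Here Z = f(Y) is a deterministic function of Y, forming X → Y → Z.

Original I(X;Y) = 0.0308 dits

After applying f:
P(X,Z) where Z=f(Y):
- P(X,Z=0) = P(X,Y=1)
- P(X,Z=1) = P(X,Y=0) + P(X,Y=2)

I(X;Z) = I(X;f(Y)) = 0.0075 dits

Verification: 0.0308 ≥ 0.0075 ✓

Information cannot be created by processing; the function f can only lose information about X.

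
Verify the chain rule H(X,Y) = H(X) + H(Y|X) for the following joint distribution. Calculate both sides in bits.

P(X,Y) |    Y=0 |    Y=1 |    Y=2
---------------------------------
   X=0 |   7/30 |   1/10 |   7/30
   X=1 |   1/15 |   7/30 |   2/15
H(X,Y) = 2.4499, H(X) = 0.9871, H(Y|X) = 1.4628 (all in bits)

Chain rule: H(X,Y) = H(X) + H(Y|X)

Left side — joint entropy directly:
H(X,Y) = -Σ p(x,y) log p(x,y) = 2.4499 bits

Right side — compute H(Y|X) from the conditional distributions:
P(X) = (17/30, 13/30), so H(X) = 0.9871 bits
H(Y|X) = Σ_x P(X=x) · H(Y|X=x):
  P(Y|X=0) = (7/17, 3/17, 7/17), H(Y|X=0) = 1.4958, weight P(X=0) = 17/30
  P(Y|X=1) = (2/13, 7/13, 4/13), H(Y|X=1) = 1.4196, weight P(X=1) = 13/30
H(Y|X) = 1.4628 bits

H(X) + H(Y|X) = 0.9871 + 1.4628 = 2.4499 bits

Both sides equal 2.4499 bits. ✓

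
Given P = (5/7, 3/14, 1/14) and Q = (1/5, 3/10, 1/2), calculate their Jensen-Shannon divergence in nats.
0.1707 nats

Jensen-Shannon divergence is:
JSD(P||Q) = 0.5 × D_KL(P||M) + 0.5 × D_KL(Q||M)
where M = 0.5 × (P + Q) is the mixture distribution.

M = 0.5 × (5/7, 3/14, 1/14) + 0.5 × (1/5, 3/10, 1/2) = (16/35, 9/35, 2/7)

D_KL(P||M) = 0.1807 nats
D_KL(Q||M) = 0.1607 nats

JSD(P||Q) = 0.5 × 0.1807 + 0.5 × 0.1607 = 0.1707 nats

Unlike KL divergence, JSD is symmetric and bounded: 0 ≤ JSD ≤ log(2).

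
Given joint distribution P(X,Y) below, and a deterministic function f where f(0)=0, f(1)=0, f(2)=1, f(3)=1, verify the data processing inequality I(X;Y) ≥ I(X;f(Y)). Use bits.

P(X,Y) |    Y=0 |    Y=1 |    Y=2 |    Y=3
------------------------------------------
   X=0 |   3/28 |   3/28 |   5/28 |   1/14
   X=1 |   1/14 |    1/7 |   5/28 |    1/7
I(X;Y) = 0.0227, I(X;f(Y)) = 0.0028, inequality holds: 0.0227 ≥ 0.0028

Data Processing Inequality: For any Markov chain X → Y → Z, we have I(X;Y) ≥ I(X;Z).

Here Z = f(Y) is a deterministic function of Y, forming X → Y → Z.

Original I(X;Y) = 0.0227 bits

After applying f:
P(X,Z) where Z=f(Y):
- P(X,Z=0) = P(X,Y=0) + P(X,Y=1)
- P(X,Z=1) = P(X,Y=2) + P(X,Y=3)

I(X;Z) = I(X;f(Y)) = 0.0028 bits

Verification: 0.0227 ≥ 0.0028 ✓

Information cannot be created by processing; the function f can only lose information about X.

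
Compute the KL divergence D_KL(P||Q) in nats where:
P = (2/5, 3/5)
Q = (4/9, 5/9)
0.0040 nats

KL divergence: D_KL(P||Q) = Σ p(x) log(p(x)/q(x))

Computing term by term:
  x=0: 2/5 × log_e[(2/5)/(4/9)] = 2/5 × -0.1054 = -0.0421
  x=1: 3/5 × log_e[(3/5)/(5/9)] = 3/5 × 0.0770 = 0.0462

D_KL(P||Q) = 0.0040 nats

Note: KL divergence is always non-negative and equals 0 iff P = Q.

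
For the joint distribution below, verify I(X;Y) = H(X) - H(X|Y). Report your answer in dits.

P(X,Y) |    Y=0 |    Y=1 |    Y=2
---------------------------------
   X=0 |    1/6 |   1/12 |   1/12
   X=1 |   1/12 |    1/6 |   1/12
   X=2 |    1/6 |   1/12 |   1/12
I(X;Y) = 0.0164 dits

Mutual information has multiple equivalent forms:
- I(X;Y) = H(X) - H(X|Y)
- I(X;Y) = H(Y) - H(Y|X)
- I(X;Y) = H(X) + H(Y) - H(X,Y)

Computing all quantities:
H(X) = 0.4771, H(Y) = 0.4680, H(X,Y) = 0.9287
H(X|Y) = 0.4607, H(Y|X) = 0.4515

Verification:
H(X) - H(X|Y) = 0.4771 - 0.4607 = 0.0164
H(Y) - H(Y|X) = 0.4680 - 0.4515 = 0.0164
H(X) + H(Y) - H(X,Y) = 0.4771 + 0.4680 - 0.9287 = 0.0164

All forms give I(X;Y) = 0.0164 dits. ✓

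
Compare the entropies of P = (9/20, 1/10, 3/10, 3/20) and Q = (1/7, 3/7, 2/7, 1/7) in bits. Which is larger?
Q

Computing entropies in bits:
H(P) = 1.7822
H(Q) = 1.8424

Distribution Q has higher entropy.

Intuition: The distribution closer to uniform (more spread out) has higher entropy.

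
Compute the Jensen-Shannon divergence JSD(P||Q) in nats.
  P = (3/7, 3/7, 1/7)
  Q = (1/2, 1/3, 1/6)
0.0048 nats

Jensen-Shannon divergence is:
JSD(P||Q) = 0.5 × D_KL(P||M) + 0.5 × D_KL(Q||M)
where M = 0.5 × (P + Q) is the mixture distribution.

M = 0.5 × (3/7, 3/7, 1/7) + 0.5 × (1/2, 1/3, 1/6) = (13/28, 8/21, 0.154762)

D_KL(P||M) = 0.0047 nats
D_KL(Q||M) = 0.0049 nats

JSD(P||Q) = 0.5 × 0.0047 + 0.5 × 0.0049 = 0.0048 nats

Unlike KL divergence, JSD is symmetric and bounded: 0 ≤ JSD ≤ log(2).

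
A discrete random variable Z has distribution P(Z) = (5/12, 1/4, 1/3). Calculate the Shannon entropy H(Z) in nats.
1.0776 nats

Shannon entropy is H(X) = -Σ p(x) log p(x).

For P = (5/12, 1/4, 1/3):
H = -5/12 × log_e(5/12) -1/4 × log_e(1/4) -1/3 × log_e(1/3)
H = 1.0776 nats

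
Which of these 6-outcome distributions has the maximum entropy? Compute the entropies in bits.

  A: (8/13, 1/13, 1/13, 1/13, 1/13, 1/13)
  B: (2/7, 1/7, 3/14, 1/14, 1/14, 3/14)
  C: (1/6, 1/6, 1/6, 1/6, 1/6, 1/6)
C

For a discrete distribution over n outcomes, entropy is maximized by the uniform distribution.

Computing entropies:
H(A) = 1.8543 bits
H(B) = 2.4138 bits
H(C) = 2.5850 bits

The uniform distribution (where all probabilities equal 1/6) achieves the maximum entropy of log_2(6) = 2.5850 bits.

Distribution C has the highest entropy.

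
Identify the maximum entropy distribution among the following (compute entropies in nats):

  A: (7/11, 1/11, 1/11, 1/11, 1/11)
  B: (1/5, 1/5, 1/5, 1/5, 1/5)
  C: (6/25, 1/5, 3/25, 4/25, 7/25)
B

For a discrete distribution over n outcomes, entropy is maximized by the uniform distribution.

Computing entropies:
H(A) = 1.1596 nats
H(B) = 1.6094 nats
H(C) = 1.5685 nats

The uniform distribution (where all probabilities equal 1/5) achieves the maximum entropy of log_e(5) = 1.6094 nats.

Distribution B has the highest entropy.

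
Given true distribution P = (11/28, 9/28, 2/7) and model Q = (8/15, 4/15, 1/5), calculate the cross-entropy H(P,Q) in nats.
1.1316 nats

Cross-entropy: H(P,Q) = -Σ p(x) log q(x)

Alternatively: H(P,Q) = H(P) + D_KL(P||Q)
H(P) = 1.0898 nats
D_KL(P||Q) = 0.0418 nats

H(P,Q) = 1.0898 + 0.0418 = 1.1316 nats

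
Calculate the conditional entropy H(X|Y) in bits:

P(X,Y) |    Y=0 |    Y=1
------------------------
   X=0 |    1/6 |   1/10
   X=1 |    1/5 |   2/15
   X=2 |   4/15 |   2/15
1.5630 bits

Using the chain rule: H(X|Y) = H(X,Y) - H(Y)

First, compute H(X,Y) = 2.5111 bits

Marginal P(Y) = (19/30, 11/30)
H(Y) = 0.9481 bits

H(X|Y) = H(X,Y) - H(Y) = 2.5111 - 0.9481 = 1.5630 bits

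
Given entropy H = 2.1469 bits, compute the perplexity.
4.4288

Perplexity is 2^H (or exp(H) for natural log).

H = 2.1469 bits
Perplexity = 2^2.1469 = 4.4288

Interpretation: The model's uncertainty is equivalent to choosing uniformly among 4.4 options.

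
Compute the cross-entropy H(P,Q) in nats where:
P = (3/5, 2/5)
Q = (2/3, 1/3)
0.6827 nats

Cross-entropy: H(P,Q) = -Σ p(x) log q(x)

Alternatively: H(P,Q) = H(P) + D_KL(P||Q)
H(P) = 0.6730 nats
D_KL(P||Q) = 0.0097 nats

H(P,Q) = 0.6730 + 0.0097 = 0.6827 nats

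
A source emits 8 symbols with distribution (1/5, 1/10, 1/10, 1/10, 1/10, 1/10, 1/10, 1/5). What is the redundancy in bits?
0.0781 bits

Redundancy measures how far a source is from maximum entropy:
R = H_max - H(X)

Maximum entropy for 8 symbols: H_max = log_2(8) = 3.0000 bits
Actual entropy: H(X) = 2.9219 bits
Redundancy: R = 3.0000 - 2.9219 = 0.0781 bits

This redundancy represents potential for compression: the source could be compressed by 0.0781 bits per symbol.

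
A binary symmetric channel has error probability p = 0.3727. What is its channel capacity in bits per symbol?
0.0473 bits

For a binary symmetric channel (BSC) with error probability p:
Capacity C = 1 - H(p) bits per symbol

where H(p) = -p log₂(p) - (1-p) log₂(1-p) is the binary entropy function.

H(0.3727) = 0.9527 bits
C = 1 - 0.9527 = 0.0473 bits per symbol

This means we can reliably transmit up to 0.0473 bits of information per channel use.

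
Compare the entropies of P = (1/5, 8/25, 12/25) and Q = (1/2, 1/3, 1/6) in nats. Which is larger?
P

Computing entropies in nats:
H(P) = 1.0388
H(Q) = 1.0114

Distribution P has higher entropy.

Intuition: The distribution closer to uniform (more spread out) has higher entropy.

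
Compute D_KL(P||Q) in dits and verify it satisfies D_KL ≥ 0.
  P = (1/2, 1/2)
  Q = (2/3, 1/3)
0.0256 dits

KL divergence satisfies the Gibbs inequality: D_KL(P||Q) ≥ 0 for all distributions P, Q.

D_KL(P||Q) = Σ p(x) log(p(x)/q(x))
Term by term:
  x=0: 1/2 × log_10[(1/2)/(2/3)] = -0.0625
  x=1: 1/2 × log_10[(1/2)/(1/3)] = 0.0880
D_KL(P||Q) = 0.0256 dits

D_KL(P||Q) = 0.0256 ≥ 0 ✓

This non-negativity is a fundamental property: relative entropy cannot be negative because it measures how different Q is from P.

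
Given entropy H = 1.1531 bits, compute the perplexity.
2.2239

Perplexity is 2^H (or exp(H) for natural log).

H = 1.1531 bits
Perplexity = 2^1.1531 = 2.2239

Interpretation: The model's uncertainty is equivalent to choosing uniformly among 2.2 options.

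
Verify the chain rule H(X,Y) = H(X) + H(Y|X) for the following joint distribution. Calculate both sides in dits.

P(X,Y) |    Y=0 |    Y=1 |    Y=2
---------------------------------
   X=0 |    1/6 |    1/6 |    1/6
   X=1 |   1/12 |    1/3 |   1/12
H(X,Y) = 0.7280, H(X) = 0.3010, H(Y|X) = 0.4269 (all in dits)

Chain rule: H(X,Y) = H(X) + H(Y|X)

Left side — joint entropy directly:
H(X,Y) = -Σ p(x,y) log p(x,y) = 0.7280 dits

Right side — compute H(Y|X) from the conditional distributions:
P(X) = (1/2, 1/2), so H(X) = 0.3010 dits
H(Y|X) = Σ_x P(X=x) · H(Y|X=x):
  P(Y|X=0) = (1/3, 1/3, 1/3), H(Y|X=0) = 0.4771, weight P(X=0) = 1/2
  P(Y|X=1) = (1/6, 2/3, 1/6), H(Y|X=1) = 0.3768, weight P(X=1) = 1/2
H(Y|X) = 0.4269 dits

H(X) + H(Y|X) = 0.3010 + 0.4269 = 0.7280 dits

Both sides equal 0.7280 dits. ✓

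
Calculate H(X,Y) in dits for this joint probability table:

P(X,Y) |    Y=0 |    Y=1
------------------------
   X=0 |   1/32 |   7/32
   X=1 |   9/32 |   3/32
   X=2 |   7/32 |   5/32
0.7131 dits

Joint entropy is H(X,Y) = -Σ_{x,y} p(x,y) log p(x,y).

Summing over all non-zero entries:
H(X,Y) = -[1/32·log_10(1/32) + 7/32·log_10(7/32) + 9/32·log_10(9/32) + 3/32·log_10(3/32) + 7/32·log_10(7/32) + 5/32·log_10(5/32)]
H(X,Y) = 0.7131 dits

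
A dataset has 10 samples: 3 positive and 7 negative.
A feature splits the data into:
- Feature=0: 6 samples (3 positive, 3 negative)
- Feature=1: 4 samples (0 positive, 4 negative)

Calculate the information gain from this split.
0.2813 bits

Information Gain = H(Y) - H(Y|Feature)

Before split:
P(positive) = 3/10 = 0.3000
H(Y) = 0.8813 bits

After split:
Feature=0: H = 1.0000 bits (weight = 6/10)
Feature=1: H = 0.0000 bits (weight = 4/10)
H(Y|Feature) = (6/10)×1.0000 + (4/10)×0.0000 = 0.6000 bits

Information Gain = 0.8813 - 0.6000 = 0.2813 bits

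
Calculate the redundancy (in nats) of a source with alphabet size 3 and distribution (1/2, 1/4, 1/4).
0.0589 nats

Redundancy measures how far a source is from maximum entropy:
R = H_max - H(X)

Maximum entropy for 3 symbols: H_max = log_e(3) = 1.0986 nats
Actual entropy: H(X) = 1.0397 nats
Redundancy: R = 1.0986 - 1.0397 = 0.0589 nats

This redundancy represents potential for compression: the source could be compressed by 0.0589 nats per symbol.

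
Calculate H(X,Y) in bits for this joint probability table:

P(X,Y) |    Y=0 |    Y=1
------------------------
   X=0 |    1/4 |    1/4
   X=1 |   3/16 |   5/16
1.9772 bits

Joint entropy is H(X,Y) = -Σ_{x,y} p(x,y) log p(x,y).

Summing over all non-zero entries:
H(X,Y) = -[1/4·log_2(1/4) + 1/4·log_2(1/4) + 3/16·log_2(3/16) + 5/16·log_2(5/16)]
H(X,Y) = 1.9772 bits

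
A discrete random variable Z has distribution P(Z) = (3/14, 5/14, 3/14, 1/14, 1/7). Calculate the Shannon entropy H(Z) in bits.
2.1560 bits

Shannon entropy is H(X) = -Σ p(x) log p(x).

For P = (3/14, 5/14, 3/14, 1/14, 1/7):
H = -3/14 × log_2(3/14) -5/14 × log_2(5/14) -3/14 × log_2(3/14) -1/14 × log_2(1/14) -1/7 × log_2(1/7)
H = 2.1560 bits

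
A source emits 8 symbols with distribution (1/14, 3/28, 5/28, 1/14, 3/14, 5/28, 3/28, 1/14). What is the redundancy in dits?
0.0391 dits

Redundancy measures how far a source is from maximum entropy:
R = H_max - H(X)

Maximum entropy for 8 symbols: H_max = log_10(8) = 0.9031 dits
Actual entropy: H(X) = 0.8640 dits
Redundancy: R = 0.9031 - 0.8640 = 0.0391 dits

This redundancy represents potential for compression: the source could be compressed by 0.0391 dits per symbol.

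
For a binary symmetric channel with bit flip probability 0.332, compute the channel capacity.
0.0830 bits

For a binary symmetric channel (BSC) with error probability p:
Capacity C = 1 - H(p) bits per symbol

where H(p) = -p log₂(p) - (1-p) log₂(1-p) is the binary entropy function.

H(0.332) = 0.9170 bits
C = 1 - 0.9170 = 0.0830 bits per symbol

This means we can reliably transmit up to 0.0830 bits of information per channel use.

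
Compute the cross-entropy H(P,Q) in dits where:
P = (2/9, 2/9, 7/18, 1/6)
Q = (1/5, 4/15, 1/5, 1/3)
0.6342 dits

Cross-entropy: H(P,Q) = -Σ p(x) log q(x)

Alternatively: H(P,Q) = H(P) + D_KL(P||Q)
H(P) = 0.5795 dits
D_KL(P||Q) = 0.0547 dits

H(P,Q) = 0.5795 + 0.0547 = 0.6342 dits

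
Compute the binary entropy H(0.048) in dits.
0.0836 dits

The binary entropy function is:
H(p) = -p log(p) - (1-p) log(1-p)

H(0.048) = -0.048 × log_10(0.048) - 0.952 × log_10(0.952)
H(0.048) = 0.0836 dits

Note: Binary entropy is maximized at p=0.5 (H=1 bit) and minimized at p=0 or p=1 (H=0).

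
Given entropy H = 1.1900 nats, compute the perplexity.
3.2871

Perplexity is e^H (or exp(H) for natural log).

H = 1.1900 nats
Perplexity = e^1.1900 = 3.2871

Interpretation: The model's uncertainty is equivalent to choosing uniformly among 3.3 options.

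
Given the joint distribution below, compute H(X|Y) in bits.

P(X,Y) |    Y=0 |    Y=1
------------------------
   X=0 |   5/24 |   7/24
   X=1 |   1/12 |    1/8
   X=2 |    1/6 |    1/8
1.4745 bits

Using the chain rule: H(X|Y) = H(X,Y) - H(Y)

First, compute H(X,Y) = 2.4695 bits

Marginal P(Y) = (11/24, 13/24)
H(Y) = 0.9950 bits

H(X|Y) = H(X,Y) - H(Y) = 2.4695 - 0.9950 = 1.4745 bits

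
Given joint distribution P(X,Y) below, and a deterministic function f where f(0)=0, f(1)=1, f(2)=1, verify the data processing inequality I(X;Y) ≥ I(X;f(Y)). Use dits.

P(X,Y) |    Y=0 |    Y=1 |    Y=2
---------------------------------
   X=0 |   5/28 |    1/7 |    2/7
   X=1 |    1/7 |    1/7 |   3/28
I(X;Y) = 0.0091, I(X;f(Y)) = 0.0011, inequality holds: 0.0091 ≥ 0.0011

Data Processing Inequality: For any Markov chain X → Y → Z, we have I(X;Y) ≥ I(X;Z).

Here Z = f(Y) is a deterministic function of Y, forming X → Y → Z.

Original I(X;Y) = 0.0091 dits

After applying f:
P(X,Z) where Z=f(Y):
- P(X,Z=0) = P(X,Y=0)
- P(X,Z=1) = P(X,Y=1) + P(X,Y=2)

I(X;Z) = I(X;f(Y)) = 0.0011 dits

Verification: 0.0091 ≥ 0.0011 ✓

Information cannot be created by processing; the function f can only lose information about X.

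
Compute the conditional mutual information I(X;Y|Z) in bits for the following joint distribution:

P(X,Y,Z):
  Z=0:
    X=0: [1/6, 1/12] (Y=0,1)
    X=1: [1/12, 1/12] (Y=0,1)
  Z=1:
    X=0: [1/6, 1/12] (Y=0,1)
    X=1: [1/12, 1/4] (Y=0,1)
0.0830 bits

Conditional mutual information: I(X;Y|Z) = H(X|Z) + H(Y|Z) - H(X,Y|Z)

H(Z) = 0.9799
H(X,Z) = 1.9591 → H(X|Z) = 0.9793
H(Y,Z) = 1.9591 → H(Y|Z) = 0.9793
H(X,Y,Z) = 2.8554 → H(X,Y|Z) = 1.8755

I(X;Y|Z) = 0.9793 + 0.9793 - 1.8755 = 0.0830 bits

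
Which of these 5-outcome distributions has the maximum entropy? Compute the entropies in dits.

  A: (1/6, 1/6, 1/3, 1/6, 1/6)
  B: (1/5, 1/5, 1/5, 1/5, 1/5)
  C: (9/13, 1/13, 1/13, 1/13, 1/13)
B

For a discrete distribution over n outcomes, entropy is maximized by the uniform distribution.

Computing entropies:
H(A) = 0.6778 dits
H(B) = 0.6990 dits
H(C) = 0.4533 dits

The uniform distribution (where all probabilities equal 1/5) achieves the maximum entropy of log_10(5) = 0.6990 dits.

Distribution B has the highest entropy.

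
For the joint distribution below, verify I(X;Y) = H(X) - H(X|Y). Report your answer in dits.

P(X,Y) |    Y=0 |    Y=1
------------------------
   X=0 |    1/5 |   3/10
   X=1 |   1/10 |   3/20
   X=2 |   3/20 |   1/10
I(X;Y) = 0.0066 dits

Mutual information has multiple equivalent forms:
- I(X;Y) = H(X) - H(X|Y)
- I(X;Y) = H(Y) - H(Y|X)
- I(X;Y) = H(X) + H(Y) - H(X,Y)

Computing all quantities:
H(X) = 0.4515, H(Y) = 0.2989, H(X,Y) = 0.7438
H(X|Y) = 0.4450, H(Y|X) = 0.2923

Verification:
H(X) - H(X|Y) = 0.4515 - 0.4450 = 0.0066
H(Y) - H(Y|X) = 0.2989 - 0.2923 = 0.0066
H(X) + H(Y) - H(X,Y) = 0.4515 + 0.2989 - 0.7438 = 0.0066

All forms give I(X;Y) = 0.0066 dits. ✓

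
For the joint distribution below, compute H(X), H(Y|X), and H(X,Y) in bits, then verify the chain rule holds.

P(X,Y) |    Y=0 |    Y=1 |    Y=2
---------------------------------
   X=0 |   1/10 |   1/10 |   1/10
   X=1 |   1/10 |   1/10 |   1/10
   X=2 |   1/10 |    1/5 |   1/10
H(X,Y) = 3.1219, H(X) = 1.5710, H(Y|X) = 1.5510 (all in bits)

Chain rule: H(X,Y) = H(X) + H(Y|X)

Left side — joint entropy directly:
H(X,Y) = -Σ p(x,y) log p(x,y) = 3.1219 bits

Right side — compute H(Y|X) from the conditional distributions:
P(X) = (3/10, 3/10, 2/5), so H(X) = 1.5710 bits
H(Y|X) = Σ_x P(X=x) · H(Y|X=x):
  P(Y|X=0) = (1/3, 1/3, 1/3), H(Y|X=0) = 1.5850, weight P(X=0) = 3/10
  P(Y|X=1) = (1/3, 1/3, 1/3), H(Y|X=1) = 1.5850, weight P(X=1) = 3/10
  P(Y|X=2) = (1/4, 1/2, 1/4), H(Y|X=2) = 1.5000, weight P(X=2) = 2/5
H(Y|X) = 1.5510 bits

H(X) + H(Y|X) = 1.5710 + 1.5510 = 3.1219 bits

Both sides equal 3.1219 bits. ✓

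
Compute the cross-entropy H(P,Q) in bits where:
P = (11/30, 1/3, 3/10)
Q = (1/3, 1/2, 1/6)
1.6900 bits

Cross-entropy: H(P,Q) = -Σ p(x) log q(x)

Alternatively: H(P,Q) = H(P) + D_KL(P||Q)
H(P) = 1.5801 bits
D_KL(P||Q) = 0.1098 bits

H(P,Q) = 1.5801 + 0.1098 = 1.6900 bits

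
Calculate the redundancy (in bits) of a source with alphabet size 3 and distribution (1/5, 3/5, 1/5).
0.2140 bits

Redundancy measures how far a source is from maximum entropy:
R = H_max - H(X)

Maximum entropy for 3 symbols: H_max = log_2(3) = 1.5850 bits
Actual entropy: H(X) = 1.3710 bits
Redundancy: R = 1.5850 - 1.3710 = 0.2140 bits

This redundancy represents potential for compression: the source could be compressed by 0.2140 bits per symbol.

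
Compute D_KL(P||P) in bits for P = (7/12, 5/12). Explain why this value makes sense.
0.0000 bits

KL divergence satisfies the Gibbs inequality: D_KL(P||Q) ≥ 0 for all distributions P, Q.

D_KL(P||Q) = Σ p(x) log(p(x)/q(x))
Each term is p(x) × log_2(p(x)/p(x)) = p(x) × log_2(1) = 0, so the sum is 0.
D_KL(P||Q) = 0.0000 bits

When P = Q, the KL divergence is exactly 0, as there is no 'divergence' between identical distributions.

This non-negativity is a fundamental property: relative entropy cannot be negative because it measures how different Q is from P.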